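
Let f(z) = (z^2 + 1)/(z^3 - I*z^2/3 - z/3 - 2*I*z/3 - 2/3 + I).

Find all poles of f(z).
The singularities of f are the zeros of the denominator. Factoring,
  z^3 - I*z^2/3 - z/3 - 2*I*z/3 - 2/3 + I = (z - I)*(z - 1)*(z + 1 + 2*I/3)
so the candidates are z = I, z = 1, z = -1 - 2*I/3.

Check the numerator P(z) = z^2 + 1 at each one:
  P(I) = 0, so the factor (z - I) cancels and z = I is only a removable singularity, not a pole.
  P(1) = 2 ≠ 0, so z = 1 is a (simple) pole.
  P(-1 - 2*I/3) = 14/9 + 4*I/3 ≠ 0, so z = -1 - 2*I/3 is a (simple) pole.

Poles of f: {-1 - 2*I/3, 1}

Final answer: {-1 - 2*I/3, 1}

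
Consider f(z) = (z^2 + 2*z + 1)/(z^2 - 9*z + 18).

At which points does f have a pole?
The singularities of f are the zeros of the denominator. Factoring,
  z^2 - 9*z + 18 = (z - 6)*(z - 3)
so the candidates are z = 6, z = 3.

Check the numerator P(z) = z^2 + 2*z + 1 at each one:
  P(6) = 49 ≠ 0, so z = 6 is a (simple) pole.
  P(3) = 16 ≠ 0, so z = 3 is a (simple) pole.

Poles of f: {3, 6}

Final answer: {3, 6}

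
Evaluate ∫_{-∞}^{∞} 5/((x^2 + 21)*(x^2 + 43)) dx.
Let f(z) = 5/((z^2 + 21)*(z^2 + 43)). The denominator has no real zeros and deg Q - deg P = 4 ≥ 2, so the integral of f over the upper semicircle |z| = R tends to 0 as R → ∞. Closing the contour in the upper half-plane,
  ∫_{-∞}^{∞} f(x) dx = 2πi · Σ Res(f, z_k)  over the poles with Im z_k > 0.

Zeros of the denominator: z^2 + 21 = 0 gives z = ±sqrt(21)*I; z^2 + 43 = 0 gives z = ±sqrt(43)*I.
Upper half-plane: z = sqrt(21)*I, z = sqrt(43)*I (simple).

Each pole is a simple zero of Q(z) = z^4 + 64*z^2 + 903, so Res(f, z₀) = P(z₀)/Q'(z₀) with P(z) = 5, Q'(z) = 4*z^3 + 128*z:
  Res(f, sqrt(21)*I) = (5)/(44*sqrt(21)*I) = -5*sqrt(21)*I/924
  Res(f, sqrt(43)*I) = (5)/(-44*sqrt(43)*I) = 5*sqrt(43)*I/1892

Sum of residues: 5*I*(-43*sqrt(21) + 21*sqrt(43))/39732
∫_{-∞}^{∞} f(x) dx = 2πi · (5*I*(-43*sqrt(21) + 21*sqrt(43))/39732) = 5*pi*(-21*sqrt(43) + 43*sqrt(21))/19866

Final answer: 5*pi*(-21*sqrt(43) + 43*sqrt(21))/19866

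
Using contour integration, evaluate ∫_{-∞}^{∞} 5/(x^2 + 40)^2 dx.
Let f(z) = 5/(z^2 + 40)^2. The denominator has no real zeros and deg Q - deg P = 4 ≥ 2, so the integral of f over the upper semicircle |z| = R tends to 0 as R → ∞. Closing the contour in the upper half-plane,
  ∫_{-∞}^{∞} f(x) dx = 2πi · Σ Res(f, z_k)  over the poles with Im z_k > 0.

Zeros of the denominator: z^2 + 40 = 0 gives z = ±2*sqrt(10)*I.
Upper half-plane: z = 2*sqrt(10)*I (a pole of order 2).

Write f(z) = g(z)/(z - 2*sqrt(10)*I)^2 with g(z) = 5/(z + 2*sqrt(10)*I)^2. For a double pole, Res(f, z₀) = g'(z₀):
  g'(z) = -10/(z + 2*sqrt(10)*I)^3
  Res(f, 2*sqrt(10)*I) = g'(2*sqrt(10)*I) = -sqrt(10)*I/640

∫_{-∞}^{∞} f(x) dx = 2πi · (-sqrt(10)*I/640) = sqrt(10)*pi/320

Final answer: sqrt(10)*pi/320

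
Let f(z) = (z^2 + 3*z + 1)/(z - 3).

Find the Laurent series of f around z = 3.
Put w = z - (3), i.e. z = w + 3. The denominator is w, so it suffices to rewrite the numerator in powers of w.

P(z) = z^2 + 3*z + 1
P(w + 3) = 19 + 9*w + w^2

Dividing each term by w:
  f = 19/w + 9 + w

Substituting back w = z - 3:
  f(z) = 19/(z - 3) + 9 + (z - 3)

The series is finite because the numerator is a polynomial; the negative powers form the principal part, and the coefficient of 1/(z - 3) gives Res(f, 3) = 19.

Final answer: 19/(z - 3) + 9 + (z - 3)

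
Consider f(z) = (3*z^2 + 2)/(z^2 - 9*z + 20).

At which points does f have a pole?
{4, 5}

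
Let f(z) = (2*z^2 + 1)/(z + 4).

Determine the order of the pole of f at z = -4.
1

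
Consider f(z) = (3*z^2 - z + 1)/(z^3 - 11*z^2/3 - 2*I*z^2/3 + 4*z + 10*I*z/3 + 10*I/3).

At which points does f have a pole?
The singularities of f are the zeros of the denominator. Factoring,
  z^3 - 11*z^2/3 - 2*I*z^2/3 + 4*z + 10*I*z/3 + 10*I/3 = (z - 1 - 2*I)*(z + 1/3 + I/3)*(z - 3 + I)
so the candidates are z = 1 + 2*I, z = -1/3 - I/3, z = 3 - I.

Check the numerator P(z) = 3*z^2 - z + 1 at each one:
  P(1 + 2*I) = -9 + 10*I ≠ 0, so z = 1 + 2*I is a (simple) pole.
  P(-1/3 - I/3) = 4/3 + I ≠ 0, so z = -1/3 - I/3 is a (simple) pole.
  P(3 - I) = 22 - 17*I ≠ 0, so z = 3 - I is a (simple) pole.

Poles of f: {-1/3 - I/3, 1 + 2*I, 3 - I}

Final answer: {-1/3 - I/3, 1 + 2*I, 3 - I}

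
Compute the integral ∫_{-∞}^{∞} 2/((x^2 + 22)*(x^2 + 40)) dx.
Let f(z) = 2/((z^2 + 22)*(z^2 + 40)). The denominator has no real zeros and deg Q - deg P = 4 ≥ 2, so the integral of f over the upper semicircle |z| = R tends to 0 as R → ∞. Closing the contour in the upper half-plane,
  ∫_{-∞}^{∞} f(x) dx = 2πi · Σ Res(f, z_k)  over the poles with Im z_k > 0.

Zeros of the denominator: z^2 + 22 = 0 gives z = ±sqrt(22)*I; z^2 + 40 = 0 gives z = ±2*sqrt(10)*I.
Upper half-plane: z = 2*sqrt(10)*I, z = sqrt(22)*I (simple).

Each pole is a simple zero of Q(z) = z^4 + 62*z^2 + 880, so Res(f, z₀) = P(z₀)/Q'(z₀) with P(z) = 2, Q'(z) = 4*z^3 + 124*z:
  Res(f, 2*sqrt(10)*I) = (2)/(-72*sqrt(10)*I) = sqrt(10)*I/360
  Res(f, sqrt(22)*I) = (2)/(36*sqrt(22)*I) = -sqrt(22)*I/396

Sum of residues: I*(-sqrt(22)/396 + sqrt(10)/360)
∫_{-∞}^{∞} f(x) dx = 2πi · (I*(-sqrt(22)/396 + sqrt(10)/360)) = pi*(-11*sqrt(10) + 10*sqrt(22))/1980

Final answer: pi*(-11*sqrt(10) + 10*sqrt(22))/1980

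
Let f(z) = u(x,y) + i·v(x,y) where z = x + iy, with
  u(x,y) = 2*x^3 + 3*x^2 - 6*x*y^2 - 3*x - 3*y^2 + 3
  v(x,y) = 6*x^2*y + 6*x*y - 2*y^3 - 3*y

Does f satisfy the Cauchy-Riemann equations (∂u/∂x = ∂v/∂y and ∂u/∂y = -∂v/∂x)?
∂u/∂x = 6*x^2 + 6*x - 6*y^2 - 3
∂v/∂y = 6*x^2 + 6*x - 6*y^2 - 3
∂u/∂y = -12*x*y - 6*y
∂v/∂x = 12*x*y + 6*y
∂u/∂x = ∂v/∂y and ∂u/∂y = -∂v/∂x hold identically; f is analytic.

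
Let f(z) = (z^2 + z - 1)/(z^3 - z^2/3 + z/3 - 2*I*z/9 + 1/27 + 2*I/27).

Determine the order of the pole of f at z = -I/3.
Factor the denominator:
  z^3 - z^2/3 + z/3 - 2*I*z/9 + 1/27 + 2*I/27 = (z + I/3)^2*(z - 1/3 - 2*I/3)

The numerator P(z) = z^2 + z - 1 has P(-I/3) = -10/9 - I/3 ≠ 0, so no factor of (z + I/3) cancels.
Near z = -I/3 we can therefore write f(z) = g(z)/(z + I/3)^2 with g analytic at -I/3 and g(-I/3) ≠ 0 (g is the numerator divided by the remaining denominator factors).

Hence z = -I/3 is a pole of order 2.

Final answer: 2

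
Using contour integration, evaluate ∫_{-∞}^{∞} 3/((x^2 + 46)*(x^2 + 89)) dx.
Let f(z) = 3/((z^2 + 46)*(z^2 + 89)). The denominator has no real zeros and deg Q - deg P = 4 ≥ 2, so the integral of f over the upper semicircle |z| = R tends to 0 as R → ∞. Closing the contour in the upper half-plane,
  ∫_{-∞}^{∞} f(x) dx = 2πi · Σ Res(f, z_k)  over the poles with Im z_k > 0.

Zeros of the denominator: z^2 + 46 = 0 gives z = ±sqrt(46)*I; z^2 + 89 = 0 gives z = ±sqrt(89)*I.
Upper half-plane: z = sqrt(46)*I, z = sqrt(89)*I (simple).

Each pole is a simple zero of Q(z) = z^4 + 135*z^2 + 4094, so Res(f, z₀) = P(z₀)/Q'(z₀) with P(z) = 3, Q'(z) = 4*z^3 + 270*z:
  Res(f, sqrt(46)*I) = (3)/(86*sqrt(46)*I) = -3*sqrt(46)*I/3956
  Res(f, sqrt(89)*I) = (3)/(-86*sqrt(89)*I) = 3*sqrt(89)*I/7654

Sum of residues: 3*I*(-89*sqrt(46) + 46*sqrt(89))/352084
∫_{-∞}^{∞} f(x) dx = 2πi · (3*I*(-89*sqrt(46) + 46*sqrt(89))/352084) = 3*pi*(-46*sqrt(89) + 89*sqrt(46))/176042

Final answer: 3*pi*(-46*sqrt(89) + 89*sqrt(46))/176042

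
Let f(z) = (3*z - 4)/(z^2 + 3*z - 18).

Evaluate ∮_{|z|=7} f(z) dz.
By the residue theorem, ∮_C f(z) dz = 2πi · (sum of the residues of f at the poles inside |z| = 7).

The denominator factors as (z + 6)*(z - 3), so the singularities of f are simple poles at z = -6, z = 3.
  |-6|² = 36 < 49 = 7², so this pole is inside the contour.
  |3|² = 9 < 49 = 7², so this pole is inside the contour.

With P(z) = 3*z - 4 and Q(z) = z^2 + 3*z - 18, each pole is simple, so Res(f, z₀) = P(z₀)/Q'(z₀) with Q'(z) = 2*z + 3.
  Res(f, -6) = P(-6)/Q'(-6) = (-22)/(-9) = 22/9
  Res(f, 3) = P(3)/Q'(3) = (5)/(9) = 5/9

Sum of residues inside C: 3
∮_C f(z) dz = 2πi · (3) = 6*I*pi

Final answer: 6*I*pi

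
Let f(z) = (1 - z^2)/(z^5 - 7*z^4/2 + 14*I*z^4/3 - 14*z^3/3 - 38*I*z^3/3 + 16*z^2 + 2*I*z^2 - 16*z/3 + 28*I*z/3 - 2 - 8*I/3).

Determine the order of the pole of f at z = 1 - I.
Factor the denominator:
  z^5 - 7*z^4/2 + 14*I*z^4/3 - 14*z^3/3 - 38*I*z^3/3 + 16*z^2 + 2*I*z^2 - 16*z/3 + 28*I*z/3 - 2 - 8*I/3 = (z - 1 + I)^4*(z + 1/2 + 2*I/3)

The numerator P(z) = 1 - z^2 has P(1 - I) = 1 + 2*I ≠ 0, so no factor of (z - 1 + I) cancels.
Near z = 1 - I we can therefore write f(z) = g(z)/(z - 1 + I)^4 with g analytic at 1 - I and g(1 - I) ≠ 0 (g is the numerator divided by the remaining denominator factors).

Hence z = 1 - I is a pole of order 4.

Final answer: 4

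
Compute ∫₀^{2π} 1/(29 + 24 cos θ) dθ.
Let J = ∫₀^{2π} dθ/(29 + 24 cos θ).
Put z = e^{iθ}: then cos θ = (z + 1/z)/2, dθ = dz/(iz), and z runs once counterclockwise around |z| = 1:
  J = ∮_{|z|=1} 1/(29 + 24*(z + 1/z)/2) · dz/(iz) = (2/i) ∮_{|z|=1} dz/(24*z^2 + 58*z + 24).
The roots of 24*z^2 + 58*z + 24 are z = (-29 ± sqrt(29^2 - 24^2))/24, with sqrt(265) = sqrt(265); their product is 1, so only z₊ = -29/24 + sqrt(265)/24 lies inside the unit circle (z₋ = -29/24 - sqrt(265)/24 lies outside).
z₊ is a simple zero of q(z) = 24*z^2 + 58*z + 24, so Res(1/q, z₊) = 1/q'(z₊) with q'(z) = 48*z + 58; and q'(z₊) = 24*(z₊ - z₋) = 2*sqrt(265).
Therefore J = (2/i) · 2πi · 1/(2*sqrt(265)) = 2*pi/(sqrt(265)) = 2*sqrt(265)*pi/265

Final answer: 2*sqrt(265)*pi/265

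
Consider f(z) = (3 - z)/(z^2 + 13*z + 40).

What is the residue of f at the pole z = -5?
Write f(z) = P(z)/Q(z) with P(z) = 3 - z and Q(z) = z^2 + 13*z + 40.
The denominator factors as Q(z) = (z + 8)*(z + 5), so z = -5 is a simple zero of Q and P is analytic there; z = -5 is therefore a simple pole and
  Res(f, z₀) = P(z₀)/Q'(z₀).

Q'(z) = 2*z + 13, so Q'(-5) = 3.
P(-5) = 8.

Res(f, -5) = (8)/(3) = 8/3

Final answer: 8/3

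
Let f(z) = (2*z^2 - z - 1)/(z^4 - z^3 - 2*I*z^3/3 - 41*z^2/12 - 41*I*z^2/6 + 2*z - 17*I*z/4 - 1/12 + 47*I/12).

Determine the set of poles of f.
The singularities of f are the zeros of the denominator. Factoring,
  z^4 - z^3 - 2*I*z^3/3 - 41*z^2/12 - 41*I*z^2/6 + 2*z - 17*I*z/4 - 1/12 + 47*I/12 = (z - 1/2)*(z + 3/2 + I/3)*(z + 1 + I)*(z - 3 - 2*I)
so the candidates are z = 1/2, z = -3/2 - I/3, z = -1 - I, z = 3 + 2*I.

Check the numerator P(z) = 2*z^2 - z - 1 at each one:
  P(1/2) = -1 ≠ 0, so z = 1/2 is a (simple) pole.
  P(-3/2 - I/3) = 43/9 + 7*I/3 ≠ 0, so z = -3/2 - I/3 is a (simple) pole.
  P(-1 - I) = 5*I ≠ 0, so z = -1 - I is a (simple) pole.
  P(3 + 2*I) = 6 + 22*I ≠ 0, so z = 3 + 2*I is a (simple) pole.

Poles of f: {-3/2 - I/3, -1 - I, 1/2, 3 + 2*I}

Final answer: {-3/2 - I/3, -1 - I, 1/2, 3 + 2*I}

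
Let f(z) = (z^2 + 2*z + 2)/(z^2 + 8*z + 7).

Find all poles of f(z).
The singularities of f are the zeros of the denominator. Factoring,
  z^2 + 8*z + 7 = (z + 1)*(z + 7)
so the candidates are z = -1, z = -7.

Check the numerator P(z) = z^2 + 2*z + 2 at each one:
  P(-1) = 1 ≠ 0, so z = -1 is a (simple) pole.
  P(-7) = 37 ≠ 0, so z = -7 is a (simple) pole.

Poles of f: {-7, -1}

Final answer: {-7, -1}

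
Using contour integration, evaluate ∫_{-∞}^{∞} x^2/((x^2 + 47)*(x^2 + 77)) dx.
pi*(-sqrt(47) + sqrt(77))/30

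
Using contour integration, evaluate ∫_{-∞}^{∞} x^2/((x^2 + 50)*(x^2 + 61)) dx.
Let f(z) = z^2/((z^2 + 50)*(z^2 + 61)). The denominator has no real zeros and deg Q - deg P = 2 ≥ 2, so the integral of f over the upper semicircle |z| = R tends to 0 as R → ∞. Closing the contour in the upper half-plane,
  ∫_{-∞}^{∞} f(x) dx = 2πi · Σ Res(f, z_k)  over the poles with Im z_k > 0.

Zeros of the denominator: z^2 + 61 = 0 gives z = ±sqrt(61)*I; z^2 + 50 = 0 gives z = ±5*sqrt(2)*I.
Upper half-plane: z = 5*sqrt(2)*I, z = sqrt(61)*I (simple).

Each pole is a simple zero of Q(z) = z^4 + 111*z^2 + 3050, so Res(f, z₀) = P(z₀)/Q'(z₀) with P(z) = z^2, Q'(z) = 4*z^3 + 222*z:
  Res(f, 5*sqrt(2)*I) = (-50)/(110*sqrt(2)*I) = 5*sqrt(2)*I/22
  Res(f, sqrt(61)*I) = (-61)/(-22*sqrt(61)*I) = -sqrt(61)*I/22

Sum of residues: I*(-sqrt(61) + 5*sqrt(2))/22
∫_{-∞}^{∞} f(x) dx = 2πi · (I*(-sqrt(61) + 5*sqrt(2))/22) = pi*(-5*sqrt(2) + sqrt(61))/11

Final answer: pi*(-5*sqrt(2) + sqrt(61))/11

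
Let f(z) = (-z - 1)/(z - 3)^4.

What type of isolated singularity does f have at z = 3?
Write f(z) = g(z)/(z - 3)^4 with g(z) = -z - 1.
g is entire and g(3) = -4 ≠ 0, so no factor of (z - 3) cancels: the Laurent expansion of f about z = 3 starts at the power -4, i.e. lim_{z→z₀} (z - z₀)^4 f(z) = -4 is finite and nonzero.
So z = 3 is a pole of order 4.

Final answer: pole of order 4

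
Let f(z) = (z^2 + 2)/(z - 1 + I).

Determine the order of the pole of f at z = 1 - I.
Factor the denominator:
  z - 1 + I = (z - 1 + I)

The numerator P(z) = z^2 + 2 has P(1 - I) = 2 - 2*I ≠ 0, so no factor of (z - 1 + I) cancels.
Near z = 1 - I we can therefore write f(z) = g(z)/(z - 1 + I) with g analytic at 1 - I and g(1 - I) ≠ 0 (g is just the numerator).

Hence z = 1 - I is a pole of order 1.

Final answer: 1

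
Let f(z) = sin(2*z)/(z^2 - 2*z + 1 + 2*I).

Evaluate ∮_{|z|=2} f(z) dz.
By the residue theorem, ∮_C f(z) dz = 2πi · (sum of the residues of f at the poles inside |z| = 2).

The denominator factors as (z - I)*(z - 2 + I), so the singularities of f are simple poles at z = I, z = 2 - I.
  |I|² = 1 < 4 = 2², so this pole is inside the contour.
  |2 - I|² = 5 > 4 = 2², so this pole is outside the contour.

With P(z) = sin(2*z) and Q(z) = z^2 - 2*z + 1 + 2*I, each pole is simple, so Res(f, z₀) = P(z₀)/Q'(z₀) with Q'(z) = 2*z - 2.
  Res(f, I) = P(I)/Q'(I) = (I*sinh(2))/(-2 + 2*I) = (1/4 - I/4)*sinh(2)

∮_C f(z) dz = 2πi · ((1/4 - I/4)*sinh(2)) = pi*(1/2 + I/2)*sinh(2)

Final answer: pi*(1/2 + I/2)*sinh(2)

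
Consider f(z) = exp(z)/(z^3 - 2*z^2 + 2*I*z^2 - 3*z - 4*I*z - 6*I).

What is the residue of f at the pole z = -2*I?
Write f(z) = P(z)/Q(z) with P(z) = exp(z) and Q(z) = z^3 - 2*z^2 + 2*I*z^2 - 3*z - 4*I*z - 6*I.
The denominator factors as Q(z) = (z - 3)*(z + 1)*(z + 2*I), so z = -2*I is a simple zero of Q and P is analytic there; z = -2*I is therefore a simple pole and
  Res(f, z₀) = P(z₀)/Q'(z₀).

Q'(z) = 3*z^2 - 4*z + 4*I*z - 3 - 4*I, so Q'(-2*I) = -7 + 4*I.
P(-2*I) = exp(-2*I).

Res(f, -2*I) = (exp(-2*I))/(-7 + 4*I) = (-7/65 - 4*I/65)*exp(-2*I)

Final answer: (-7/65 - 4*I/65)*exp(-2*I)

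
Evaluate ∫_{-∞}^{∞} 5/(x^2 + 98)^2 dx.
Let f(z) = 5/(z^2 + 98)^2. The denominator has no real zeros and deg Q - deg P = 4 ≥ 2, so the integral of f over the upper semicircle |z| = R tends to 0 as R → ∞. Closing the contour in the upper half-plane,
  ∫_{-∞}^{∞} f(x) dx = 2πi · Σ Res(f, z_k)  over the poles with Im z_k > 0.

Zeros of the denominator: z^2 + 98 = 0 gives z = ±7*sqrt(2)*I.
Upper half-plane: z = 7*sqrt(2)*I (a pole of order 2).

Write f(z) = g(z)/(z - 7*sqrt(2)*I)^2 with g(z) = 5/(z + 7*sqrt(2)*I)^2. For a double pole, Res(f, z₀) = g'(z₀):
  g'(z) = -10/(z + 7*sqrt(2)*I)^3
  Res(f, 7*sqrt(2)*I) = g'(7*sqrt(2)*I) = -5*sqrt(2)*I/5488

∫_{-∞}^{∞} f(x) dx = 2πi · (-5*sqrt(2)*I/5488) = 5*sqrt(2)*pi/2744

Final answer: 5*sqrt(2)*pi/2744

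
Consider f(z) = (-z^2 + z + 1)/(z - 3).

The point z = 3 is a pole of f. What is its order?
1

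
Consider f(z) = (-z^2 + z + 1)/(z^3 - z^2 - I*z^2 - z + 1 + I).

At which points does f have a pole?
The singularities of f are the zeros of the denominator. Factoring,
  z^3 - z^2 - I*z^2 - z + 1 + I = (z - 1)*(z + 1)*(z - 1 - I)
so the candidates are z = 1, z = -1, z = 1 + I.

Check the numerator P(z) = -z^2 + z + 1 at each one:
  P(1) = 1 ≠ 0, so z = 1 is a (simple) pole.
  P(-1) = -1 ≠ 0, so z = -1 is a (simple) pole.
  P(1 + I) = 2 - I ≠ 0, so z = 1 + I is a (simple) pole.

Poles of f: {-1, 1, 1 + I}

Final answer: {-1, 1, 1 + I}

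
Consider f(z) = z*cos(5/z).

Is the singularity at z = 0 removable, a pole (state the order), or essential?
Let u = z. Then
  cos(5/u) = Σ_{k≥0} (-1)^k (5)^(2k)/((2k)!·u^(2k)) = 1 - 25/(2*u^2) + 625/(24*u^4) + ...
which has infinitely many negative powers of u, so cos(5/z) has an essential singularity at z = 0.
The extra factor z is a nonzero polynomial; if the product had at most a pole at z = 0, dividing by that polynomial would leave cos(5/z) with at most a pole too — contradiction. (Equivalently, the product's Laurent series still has infinitely many negative powers.)
So the singularity is essential.

Final answer: essential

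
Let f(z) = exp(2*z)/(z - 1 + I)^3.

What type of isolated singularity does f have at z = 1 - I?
Write f(z) = g(z)/(z - 1 + I)^3 with g(z) = exp(2*z).
g is entire and g(1 - I) = exp(2 - 2*I) ≠ 0, so no factor of (z - 1 + I) cancels: the Laurent expansion of f about z = 1 - I starts at the power -3, i.e. lim_{z→z₀} (z - z₀)^3 f(z) = exp(2 - 2*I) is finite and nonzero.
So z = 1 - I is a pole of order 3.

Final answer: pole of order 3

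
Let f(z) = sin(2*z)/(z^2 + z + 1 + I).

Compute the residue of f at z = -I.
(2/5 - I/5)*sinh(2)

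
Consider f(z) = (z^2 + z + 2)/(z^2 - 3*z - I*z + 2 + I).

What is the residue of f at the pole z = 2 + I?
6 - I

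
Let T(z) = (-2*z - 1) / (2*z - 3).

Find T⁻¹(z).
Set w = T(z) = (-2*z - 1) / (2*z - 3) and solve for z:
  w*(2*z - 3) = -2*z - 1
  -3*w + z*(2*w + 2) + 1 = 0
  z*(2*w + 2) = 3*w - 1
  z = (1 - 3*w)/(-2*w - 2)
Renaming the variable, T⁻¹(z) = (-3*z + 1)/(-2*z - 2) = (3*z - 1)/(2*z + 2).
(Check: ad - bc = 8 ≠ 0, so T is invertible.)

Final answer: (3*z - 1)/(2*z + 2)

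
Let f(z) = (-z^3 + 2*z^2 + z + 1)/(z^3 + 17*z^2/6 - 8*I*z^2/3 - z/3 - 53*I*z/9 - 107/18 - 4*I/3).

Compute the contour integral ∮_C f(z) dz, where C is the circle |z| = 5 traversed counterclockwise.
By the residue theorem, ∮_C f(z) dz = 2πi · (sum of the residues of f at the poles inside |z| = 5).

The denominator factors as (z + 2 + I/3)*(z + 3/2 - 2*I)*(z - 2/3 - I), so the singularities of f are simple poles at z = -2 - I/3, z = -3/2 + 2*I, z = 2/3 + I.
  |-2 - I/3|² = 37/9 < 25 = 5², so this pole is inside the contour.
  |-3/2 + 2*I|² = 25/4 < 25 = 5², so this pole is inside the contour.
  |2/3 + I|² = 13/9 < 25 = 5², so this pole is inside the contour.

With P(z) = -z^3 + 2*z^2 + z + 1 and Q(z) = z^3 + 17*z^2/6 - 8*I*z^2/3 - z/3 - 53*I*z/9 - 107/18 - 4*I/3, each pole is simple, so Res(f, z₀) = P(z₀)/Q'(z₀) with Q'(z) = 3*z^2 + 17*z/3 - 16*I*z/3 - 1/3 - 53*I/9.
  Res(f, -2 - I/3) = P(-2 - I/3)/Q'(-2 - I/3) = (127/9 + 170*I/27)/(-16/9 + 62*I/9) = 1111/3075 - 13171*I/6150
  Res(f, -3/2 + 2*I) = P(-3/2 + 2*I)/Q'(-3/2 + 2*I) = (-149/8 - 31*I/2)/(-41/12 - 41*I/9) = 207/50 - 1008*I/1025
  Res(f, 2/3 + I) = P(2/3 + I)/Q'(2/3 + I) = (61/27 + 10*I/3)/(64/9 + 2*I/9) = 1021/3075 + 2819*I/6150

Sum of residues inside C: 29/6 - 8*I/3
∮_C f(z) dz = 2πi · (29/6 - 8*I/3) = pi*(16/3 + 29*I/3)

Final answer: pi*(16/3 + 29*I/3)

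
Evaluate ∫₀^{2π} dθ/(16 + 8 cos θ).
sqrt(3)*pi/12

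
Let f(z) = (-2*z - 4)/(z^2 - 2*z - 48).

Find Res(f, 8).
Write f(z) = P(z)/Q(z) with P(z) = -2*z - 4 and Q(z) = z^2 - 2*z - 48.
The denominator factors as Q(z) = (z - 8)*(z + 6), so z = 8 is a simple zero of Q and P is analytic there; z = 8 is therefore a simple pole and
  Res(f, z₀) = P(z₀)/Q'(z₀).

Q'(z) = 2*z - 2, so Q'(8) = 14.
P(8) = -20.

Res(f, 8) = (-20)/(14) = -10/7

Final answer: -10/7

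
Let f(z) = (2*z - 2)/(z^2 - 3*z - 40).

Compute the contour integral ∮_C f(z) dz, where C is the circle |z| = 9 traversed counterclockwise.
4*I*pi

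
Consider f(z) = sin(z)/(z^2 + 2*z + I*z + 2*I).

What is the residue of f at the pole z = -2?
(2/5 + I/5)*sin(2)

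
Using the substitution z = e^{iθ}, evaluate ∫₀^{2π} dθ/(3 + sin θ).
Call the integral J. The integrand is 2π-periodic and we integrate over a full period, so shifting θ does not change the value (θ → θ + π/2 turns sin θ into cos θ). Hence
  J = ∫₀^{2π} dθ/(3 + cos θ).
Put z = e^{iθ}: then cos θ = (z + 1/z)/2, dθ = dz/(iz), and z runs once counterclockwise around |z| = 1:
  J = ∮_{|z|=1} 1/(3 + (z + 1/z)/2) · dz/(iz) = (2/i) ∮_{|z|=1} dz/(z^2 + 6*z + 1).
The roots of z^2 + 6*z + 1 are z = (-3 ± sqrt(3^2 - 1^2)), with sqrt(8) = 2*sqrt(2); their product is 1, so only z₊ = -3 + 2*sqrt(2) lies inside the unit circle (z₋ = -3 - 2*sqrt(2) lies outside).
z₊ is a simple zero of q(z) = z^2 + 6*z + 1, so Res(1/q, z₊) = 1/q'(z₊) with q'(z) = 2*z + 6; and q'(z₊) = (z₊ - z₋) = 4*sqrt(2).
Therefore J = (2/i) · 2πi · 1/(4*sqrt(2)) = 2*pi/(2*sqrt(2)) = sqrt(2)*pi/2

Final answer: sqrt(2)*pi/2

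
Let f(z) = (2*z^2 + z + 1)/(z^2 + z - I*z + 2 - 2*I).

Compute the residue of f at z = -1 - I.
Write f(z) = P(z)/Q(z) with P(z) = 2*z^2 + z + 1 and Q(z) = z^2 + z - I*z + 2 - 2*I.
The denominator factors as Q(z) = (z - 2*I)*(z + 1 + I), so z = -1 - I is a simple zero of Q and P is analytic there; z = -1 - I is therefore a simple pole and
  Res(f, z₀) = P(z₀)/Q'(z₀).

Q'(z) = 2*z + 1 - I, so Q'(-1 - I) = -1 - 3*I.
P(-1 - I) = 3*I.

Res(f, -1 - I) = (3*I)/(-1 - 3*I) = -9/10 - 3*I/10

Final answer: -9/10 - 3*I/10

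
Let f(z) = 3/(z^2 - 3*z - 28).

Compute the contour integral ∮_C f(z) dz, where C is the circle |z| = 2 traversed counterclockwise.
By the residue theorem, ∮_C f(z) dz = 2πi · (sum of the residues of f at the poles inside |z| = 2).

The denominator factors as (z + 4)*(z - 7), so the singularities of f are simple poles at z = -4, z = 7.
  |-4|² = 16 > 4 = 2², so this pole is outside the contour.
  |7|² = 49 > 4 = 2², so this pole is outside the contour.

No pole lies inside the contour, so f is analytic on and inside C and the integral is 0 (Cauchy's theorem).

Final answer: 0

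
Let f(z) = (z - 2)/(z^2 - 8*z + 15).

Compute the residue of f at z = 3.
-1/2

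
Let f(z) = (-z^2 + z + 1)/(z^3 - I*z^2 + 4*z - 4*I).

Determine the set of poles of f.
The singularities of f are the zeros of the denominator. Factoring,
  z^3 - I*z^2 + 4*z - 4*I = (z - 2*I)*(z - I)*(z + 2*I)
so the candidates are z = 2*I, z = I, z = -2*I.

Check the numerator P(z) = -z^2 + z + 1 at each one:
  P(2*I) = 5 + 2*I ≠ 0, so z = 2*I is a (simple) pole.
  P(I) = 2 + I ≠ 0, so z = I is a (simple) pole.
  P(-2*I) = 5 - 2*I ≠ 0, so z = -2*I is a (simple) pole.

Poles of f: {-2*I, I, 2*I}

Final answer: {-2*I, I, 2*I}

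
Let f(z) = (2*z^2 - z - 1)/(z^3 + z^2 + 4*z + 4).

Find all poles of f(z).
The singularities of f are the zeros of the denominator. Factoring,
  z^3 + z^2 + 4*z + 4 = (z + 1)*(z + 2*I)*(z - 2*I)
so the candidates are z = -1, z = -2*I, z = 2*I.

Check the numerator P(z) = 2*z^2 - z - 1 at each one:
  P(-1) = 2 ≠ 0, so z = -1 is a (simple) pole.
  P(-2*I) = -9 + 2*I ≠ 0, so z = -2*I is a (simple) pole.
  P(2*I) = -9 - 2*I ≠ 0, so z = 2*I is a (simple) pole.

Poles of f: {-1, -2*I, 2*I}

Final answer: {-1, -2*I, 2*I}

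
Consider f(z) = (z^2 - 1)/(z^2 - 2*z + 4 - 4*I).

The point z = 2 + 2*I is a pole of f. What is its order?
Factor the denominator:
  z^2 - 2*z + 4 - 4*I = (z - 2 - 2*I)*(z + 2*I)

The numerator P(z) = z^2 - 1 has P(2 + 2*I) = -1 + 8*I ≠ 0, so no factor of (z - 2 - 2*I) cancels.
Near z = 2 + 2*I we can therefore write f(z) = g(z)/(z - 2 - 2*I) with g analytic at 2 + 2*I and g(2 + 2*I) ≠ 0 (g is the numerator divided by the remaining denominator factors).

Hence z = 2 + 2*I is a pole of order 1.

Final answer: 1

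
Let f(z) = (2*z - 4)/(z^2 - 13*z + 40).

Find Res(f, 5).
Write f(z) = P(z)/Q(z) with P(z) = 2*z - 4 and Q(z) = z^2 - 13*z + 40.
The denominator factors as Q(z) = (z - 8)*(z - 5), so z = 5 is a simple zero of Q and P is analytic there; z = 5 is therefore a simple pole and
  Res(f, z₀) = P(z₀)/Q'(z₀).

Q'(z) = 2*z - 13, so Q'(5) = -3.
P(5) = 6.

Res(f, 5) = (6)/(-3) = -2

Final answer: -2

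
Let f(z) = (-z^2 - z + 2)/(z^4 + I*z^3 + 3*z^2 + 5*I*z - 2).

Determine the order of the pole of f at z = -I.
Factor the denominator:
  z^4 + I*z^3 + 3*z^2 + 5*I*z - 2 = (z + I)^3*(z - 2*I)

The numerator P(z) = -z^2 - z + 2 has P(-I) = 3 + I ≠ 0, so no factor of (z + I) cancels.
Near z = -I we can therefore write f(z) = g(z)/(z + I)^3 with g analytic at -I and g(-I) ≠ 0 (g is the numerator divided by the remaining denominator factors).

Hence z = -I is a pole of order 3.

Final answer: 3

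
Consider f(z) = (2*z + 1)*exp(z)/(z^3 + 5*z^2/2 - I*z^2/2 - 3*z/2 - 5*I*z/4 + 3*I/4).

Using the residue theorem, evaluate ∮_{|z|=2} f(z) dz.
pi*(48/37 - 8*I/37)*exp(I/2) + pi*(-8/7 + 8*I/7)*exp(1/2)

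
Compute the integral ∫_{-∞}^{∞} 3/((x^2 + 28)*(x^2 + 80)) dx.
3*pi*(-7*sqrt(5) + 10*sqrt(7))/7280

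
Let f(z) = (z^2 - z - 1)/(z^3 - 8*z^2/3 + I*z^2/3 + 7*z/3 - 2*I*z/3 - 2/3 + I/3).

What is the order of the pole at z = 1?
Factor the denominator:
  z^3 - 8*z^2/3 + I*z^2/3 + 7*z/3 - 2*I*z/3 - 2/3 + I/3 = (z - 1)^2*(z - 2/3 + I/3)

The numerator P(z) = z^2 - z - 1 has P(1) = -1 ≠ 0, so no factor of (z - 1) cancels.
Near z = 1 we can therefore write f(z) = g(z)/(z - 1)^2 with g analytic at 1 and g(1) ≠ 0 (g is the numerator divided by the remaining denominator factors).

Hence z = 1 is a pole of order 2.

Final answer: 2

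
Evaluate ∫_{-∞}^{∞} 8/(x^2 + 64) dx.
Let f(z) = 8/(z^2 + 64). The denominator has no real zeros and deg Q - deg P = 2 ≥ 2, so the integral of f over the upper semicircle |z| = R tends to 0 as R → ∞. Closing the contour in the upper half-plane,
  ∫_{-∞}^{∞} f(x) dx = 2πi · Σ Res(f, z_k)  over the poles with Im z_k > 0.

Zeros of the denominator: z^2 + 64 = 0 gives z = ±8*I.
Upper half-plane: z = 8*I (simple).

Each pole is a simple zero of Q(z) = z^2 + 64, so Res(f, z₀) = P(z₀)/Q'(z₀) with P(z) = 8, Q'(z) = 2*z:
  Res(f, 8*I) = (8)/(16*I) = -I/2

∫_{-∞}^{∞} f(x) dx = 2πi · (-I/2) = pi

Final answer: pi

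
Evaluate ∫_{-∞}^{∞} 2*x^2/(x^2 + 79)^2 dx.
Let f(z) = 2*z^2/(z^2 + 79)^2. The denominator has no real zeros and deg Q - deg P = 2 ≥ 2, so the integral of f over the upper semicircle |z| = R tends to 0 as R → ∞. Closing the contour in the upper half-plane,
  ∫_{-∞}^{∞} f(x) dx = 2πi · Σ Res(f, z_k)  over the poles with Im z_k > 0.

Zeros of the denominator: z^2 + 79 = 0 gives z = ±sqrt(79)*I.
Upper half-plane: z = sqrt(79)*I (a pole of order 2).

Write f(z) = g(z)/(z - sqrt(79)*I)^2 with g(z) = 2*z^2/(z + sqrt(79)*I)^2. For a double pole, Res(f, z₀) = g'(z₀):
  g'(z) = 4*sqrt(79)*I*z/(z + sqrt(79)*I)^3
  Res(f, sqrt(79)*I) = g'(sqrt(79)*I) = -sqrt(79)*I/158

∫_{-∞}^{∞} f(x) dx = 2πi · (-sqrt(79)*I/158) = sqrt(79)*pi/79

Final answer: sqrt(79)*pi/79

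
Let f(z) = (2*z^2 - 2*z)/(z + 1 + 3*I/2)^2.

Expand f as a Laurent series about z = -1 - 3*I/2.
(-1/2 + 9*I)/(z + 1 + 3*I/2)^2 + (-6 - 6*I)/(z + 1 + 3*I/2) + 2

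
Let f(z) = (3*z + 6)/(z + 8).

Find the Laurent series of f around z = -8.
Put w = z - (-8), i.e. z = w - 8. The denominator is w, so it suffices to rewrite the numerator in powers of w.

P(z) = 3*z + 6
P(w - 8) = -18 + 3*w

Dividing each term by w:
  f = -18/w + 3

Substituting back w = z + 8:
  f(z) = -18/(z + 8) + 3

The series is finite because the numerator is a polynomial; the negative powers form the principal part, and the coefficient of 1/(z + 8) gives Res(f, -8) = -18.

Final answer: -18/(z + 8) + 3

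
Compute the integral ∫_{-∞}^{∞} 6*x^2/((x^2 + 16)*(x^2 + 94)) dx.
pi*(-4 + sqrt(94))/13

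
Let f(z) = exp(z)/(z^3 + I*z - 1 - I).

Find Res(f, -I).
Write f(z) = P(z)/Q(z) with P(z) = exp(z) and Q(z) = z^3 + I*z - 1 - I.
The denominator factors as Q(z) = (z + 1 - I)*(z + I)*(z - 1), so z = -I is a simple zero of Q and P is analytic there; z = -I is therefore a simple pole and
  Res(f, z₀) = P(z₀)/Q'(z₀).

Q'(z) = 3*z^2 + I, so Q'(-I) = -3 + I.
P(-I) = exp(-I).

Res(f, -I) = (exp(-I))/(-3 + I) = (-3/10 - I/10)*exp(-I)

Final answer: (-3/10 - I/10)*exp(-I)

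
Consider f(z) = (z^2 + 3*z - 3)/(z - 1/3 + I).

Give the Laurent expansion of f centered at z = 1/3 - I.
Put w = z - (1/3 - I), i.e. z = w + 1/3 - I. The denominator is w, so it suffices to rewrite the numerator in powers of w.

P(z) = z^2 + 3*z - 3
P(w + 1/3 - I) = -26/9 - 11*I/3 + (11/3 - 2*I)*w + w^2

Dividing each term by w:
  f = (-26/9 - 11*I/3)/w + 11/3 - 2*I + w

Substituting back w = z - 1/3 + I:
  f(z) = (-26/9 - 11*I/3)/(z - 1/3 + I) + 11/3 - 2*I + (z - 1/3 + I)

The series is finite because the numerator is a polynomial; the negative powers form the principal part, and the coefficient of 1/(z - 1/3 + I) gives Res(f, 1/3 - I) = -26/9 - 11*I/3.

Final answer: (-26/9 - 11*I/3)/(z - 1/3 + I) + 11/3 - 2*I + (z - 1/3 + I)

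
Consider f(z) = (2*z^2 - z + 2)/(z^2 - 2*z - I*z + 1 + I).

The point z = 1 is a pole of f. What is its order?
1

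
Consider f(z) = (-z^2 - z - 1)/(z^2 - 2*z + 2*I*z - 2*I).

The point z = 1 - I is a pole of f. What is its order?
Factor the denominator:
  z^2 - 2*z + 2*I*z - 2*I = (z - 1 + I)^2

The numerator P(z) = -z^2 - z - 1 has P(1 - I) = -2 + 3*I ≠ 0, so no factor of (z - 1 + I) cancels.
Near z = 1 - I we can therefore write f(z) = g(z)/(z - 1 + I)^2 with g analytic at 1 - I and g(1 - I) ≠ 0 (g is just the numerator).

Hence z = 1 - I is a pole of order 2.

Final answer: 2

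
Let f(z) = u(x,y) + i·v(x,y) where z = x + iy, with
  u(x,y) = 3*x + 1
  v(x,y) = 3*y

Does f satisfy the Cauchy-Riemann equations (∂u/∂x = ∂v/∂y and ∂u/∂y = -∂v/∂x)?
∂u/∂x = 3
∂v/∂y = 3
∂u/∂y = 0
∂v/∂x = 0
∂u/∂x = ∂v/∂y and ∂u/∂y = -∂v/∂x hold identically; f is analytic.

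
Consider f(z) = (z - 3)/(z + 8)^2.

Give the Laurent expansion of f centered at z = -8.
Put w = z - (-8), i.e. z = w - 8. The denominator is w^2, so it suffices to rewrite the numerator in powers of w.

P(z) = z - 3
P(w - 8) = -11 + w

Dividing each term by w^2:
  f = -11/w^2 + 1/w

Substituting back w = z + 8:
  f(z) = -11/(z + 8)^2 + 1/(z + 8)

The series is finite because the numerator is a polynomial; the negative powers form the principal part, and the coefficient of 1/(z + 8) gives Res(f, -8) = 1.

Final answer: -11/(z + 8)^2 + 1/(z + 8)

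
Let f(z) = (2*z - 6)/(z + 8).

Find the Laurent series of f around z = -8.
Put w = z - (-8), i.e. z = w - 8. The denominator is w, so it suffices to rewrite the numerator in powers of w.

P(z) = 2*z - 6
P(w - 8) = -22 + 2*w

Dividing each term by w:
  f = -22/w + 2

Substituting back w = z + 8:
  f(z) = -22/(z + 8) + 2

The series is finite because the numerator is a polynomial; the negative powers form the principal part, and the coefficient of 1/(z + 8) gives Res(f, -8) = -22.

Final answer: -22/(z + 8) + 2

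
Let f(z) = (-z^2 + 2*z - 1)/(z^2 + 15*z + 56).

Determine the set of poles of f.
The singularities of f are the zeros of the denominator. Factoring,
  z^2 + 15*z + 56 = (z + 7)*(z + 8)
so the candidates are z = -7, z = -8.

Check the numerator P(z) = -z^2 + 2*z - 1 at each one:
  P(-7) = -64 ≠ 0, so z = -7 is a (simple) pole.
  P(-8) = -81 ≠ 0, so z = -8 is a (simple) pole.

Poles of f: {-8, -7}

Final answer: {-8, -7}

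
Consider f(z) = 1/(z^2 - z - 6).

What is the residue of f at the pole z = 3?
Write f(z) = P(z)/Q(z) with P(z) = 1 and Q(z) = z^2 - z - 6.
The denominator factors as Q(z) = (z - 3)*(z + 2), so z = 3 is a simple zero of Q and P is analytic there; z = 3 is therefore a simple pole and
  Res(f, z₀) = P(z₀)/Q'(z₀).

Q'(z) = 2*z - 1, so Q'(3) = 5.
P(3) = 1.

Res(f, 3) = (1)/(5) = 1/5

Final answer: 1/5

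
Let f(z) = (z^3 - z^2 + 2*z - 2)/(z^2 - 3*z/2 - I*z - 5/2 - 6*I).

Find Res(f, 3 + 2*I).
92/39 + 268*I/39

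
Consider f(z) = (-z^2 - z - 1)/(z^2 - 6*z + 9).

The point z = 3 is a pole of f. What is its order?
2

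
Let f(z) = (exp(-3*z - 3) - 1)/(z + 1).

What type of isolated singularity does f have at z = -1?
Let u = z + 1. The exponent is -3*z - 3 = -3u, so
  f = (e^(-3u) - 1)/u = ((-3u) + (-3u)^2/2 + (-3u)^3/6 + ...)/u = -3 + (9/2)*u + (-9/2)*u^2 + ...
The Laurent expansion about u = 0 has no negative powers; equivalently lim_{z→-1} f(z) = -3 exists and is finite.
So the singularity is removable.

Final answer: removable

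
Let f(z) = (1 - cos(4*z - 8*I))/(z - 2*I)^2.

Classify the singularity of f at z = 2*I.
Let u = z - 2*I. The argument of cos is 4*z - 8*I = 4u, so
  f = (1 - cos(4u))/u^2 = ((4u)^2/2 - (4u)^4/24 + ...)/u^2 = 8 - (32/3)*u^2 + ...
The Laurent expansion about u = 0 has no negative powers; equivalently lim_{z→2*I} f(z) = 8 exists and is finite.
So the singularity is removable.

Final answer: removable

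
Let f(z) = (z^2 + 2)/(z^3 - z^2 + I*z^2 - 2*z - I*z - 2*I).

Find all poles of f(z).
The singularities of f are the zeros of the denominator. Factoring,
  z^3 - z^2 + I*z^2 - 2*z - I*z - 2*I = (z + I)*(z + 1)*(z - 2)
so the candidates are z = -I, z = -1, z = 2.

Check the numerator P(z) = z^2 + 2 at each one:
  P(-I) = 1 ≠ 0, so z = -I is a (simple) pole.
  P(-1) = 3 ≠ 0, so z = -1 is a (simple) pole.
  P(2) = 6 ≠ 0, so z = 2 is a (simple) pole.

Poles of f: {-1, -I, 2}

Final answer: {-1, -I, 2}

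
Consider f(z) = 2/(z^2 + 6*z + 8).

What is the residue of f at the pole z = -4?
Write f(z) = P(z)/Q(z) with P(z) = 2 and Q(z) = z^2 + 6*z + 8.
The denominator factors as Q(z) = (z + 4)*(z + 2), so z = -4 is a simple zero of Q and P is analytic there; z = -4 is therefore a simple pole and
  Res(f, z₀) = P(z₀)/Q'(z₀).

Q'(z) = 2*z + 6, so Q'(-4) = -2.
P(-4) = 2.

Res(f, -4) = (2)/(-2) = -1

Final answer: -1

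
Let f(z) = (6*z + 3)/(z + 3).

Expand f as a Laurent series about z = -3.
Put w = z - (-3), i.e. z = w - 3. The denominator is w, so it suffices to rewrite the numerator in powers of w.

P(z) = 6*z + 3
P(w - 3) = -15 + 6*w

Dividing each term by w:
  f = -15/w + 6

Substituting back w = z + 3:
  f(z) = -15/(z + 3) + 6

The series is finite because the numerator is a polynomial; the negative powers form the principal part, and the coefficient of 1/(z + 3) gives Res(f, -3) = -15.

Final answer: -15/(z + 3) + 6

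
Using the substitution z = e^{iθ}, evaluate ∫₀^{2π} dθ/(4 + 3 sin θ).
Call the integral J. The integrand is 2π-periodic and we integrate over a full period, so shifting θ does not change the value (θ → θ + π/2 turns sin θ into cos θ). Hence
  J = ∫₀^{2π} dθ/(4 + 3 cos θ).
Put z = e^{iθ}: then cos θ = (z + 1/z)/2, dθ = dz/(iz), and z runs once counterclockwise around |z| = 1:
  J = ∮_{|z|=1} 1/(4 + 3*(z + 1/z)/2) · dz/(iz) = (2/i) ∮_{|z|=1} dz/(3*z^2 + 8*z + 3).
The roots of 3*z^2 + 8*z + 3 are z = (-4 ± sqrt(4^2 - 3^2))/3, with sqrt(7) = sqrt(7); their product is 1, so only z₊ = -4/3 + sqrt(7)/3 lies inside the unit circle (z₋ = -4/3 - sqrt(7)/3 lies outside).
z₊ is a simple zero of q(z) = 3*z^2 + 8*z + 3, so Res(1/q, z₊) = 1/q'(z₊) with q'(z) = 6*z + 8; and q'(z₊) = 3*(z₊ - z₋) = 2*sqrt(7).
Therefore J = (2/i) · 2πi · 1/(2*sqrt(7)) = 2*pi/(sqrt(7)) = 2*sqrt(7)*pi/7

Final answer: 2*sqrt(7)*pi/7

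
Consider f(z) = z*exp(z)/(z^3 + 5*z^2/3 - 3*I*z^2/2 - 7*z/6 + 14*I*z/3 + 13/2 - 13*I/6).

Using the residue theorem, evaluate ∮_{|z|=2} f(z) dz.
By the residue theorem, ∮_C f(z) dz = 2πi · (sum of the residues of f at the poles inside |z| = 2).

The denominator factors as (z - 1 + 3*I/2)*(z + 3 - 2*I)*(z - 1/3 - I), so the singularities of f are simple poles at z = 1 - 3*I/2, z = -3 + 2*I, z = 1/3 + I.
  |1 - 3*I/2|² = 13/4 < 4 = 2², so this pole is inside the contour.
  |-3 + 2*I|² = 13 > 4 = 2², so this pole is outside the contour.
  |1/3 + I|² = 10/9 < 4 = 2², so this pole is inside the contour.

With P(z) = z*exp(z) and Q(z) = z^3 + 5*z^2/3 - 3*I*z^2/2 - 7*z/6 + 14*I*z/3 + 13/2 - 13*I/6, each pole is simple, so Res(f, z₀) = P(z₀)/Q'(z₀) with Q'(z) = 3*z^2 + 10*z/3 - 3*I*z - 7/6 + 14*I/3.
  Res(f, 1 - 3*I/2) = P(1 - 3*I/2)/Q'(1 - 3*I/2) = ((1 - 3*I/2)*exp(1 - 3*I/2))/(-73/12 - 37*I/3) = (1788/27233 + 3090*I/27233)*exp(1 - 3*I/2)
  Res(f, 1/3 + I) = P(1/3 + I)/Q'(1/3 + I) = ((1/3 + I)*exp(1/3 + I))/(5/18 + 9*I) = (2946/26269 - 882*I/26269)*exp(1/3 + I)

Sum of residues inside C: (1788/27233 + 3090*I/27233)*exp(1 - 3*I/2) + (2946/26269 - 882*I/26269)*exp(1/3 + I)
∮_C f(z) dz = 2πi · ((1788/27233 + 3090*I/27233)*exp(1 - 3*I/2) + (2946/26269 - 882*I/26269)*exp(1/3 + I)) = pi*(1764/26269 + 5892*I/26269)*exp(1/3 + I) + pi*(-6180/27233 + 3576*I/27233)*exp(1 - 3*I/2)

Final answer: pi*(1764/26269 + 5892*I/26269)*exp(1/3 + I) + pi*(-6180/27233 + 3576*I/27233)*exp(1 - 3*I/2)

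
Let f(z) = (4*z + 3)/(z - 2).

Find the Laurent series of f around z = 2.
11/(z - 2) + 4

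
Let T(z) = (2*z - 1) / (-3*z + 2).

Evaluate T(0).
Substitute z = 0:
  numerator:   2*(0) - 1 = -1
  denominator: -3*(0) + 2 = 2
T(0) = (-1)/(2) = -1/2

Final answer: -1/2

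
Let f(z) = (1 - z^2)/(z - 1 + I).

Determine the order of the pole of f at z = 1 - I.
Factor the denominator:
  z - 1 + I = (z - 1 + I)

The numerator P(z) = 1 - z^2 has P(1 - I) = 1 + 2*I ≠ 0, so no factor of (z - 1 + I) cancels.
Near z = 1 - I we can therefore write f(z) = g(z)/(z - 1 + I) with g analytic at 1 - I and g(1 - I) ≠ 0 (g is just the numerator).

Hence z = 1 - I is a pole of order 1.

Final answer: 1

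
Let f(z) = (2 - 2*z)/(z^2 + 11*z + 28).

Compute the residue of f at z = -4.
Write f(z) = P(z)/Q(z) with P(z) = 2 - 2*z and Q(z) = z^2 + 11*z + 28.
The denominator factors as Q(z) = (z + 4)*(z + 7), so z = -4 is a simple zero of Q and P is analytic there; z = -4 is therefore a simple pole and
  Res(f, z₀) = P(z₀)/Q'(z₀).

Q'(z) = 2*z + 11, so Q'(-4) = 3.
P(-4) = 10.

Res(f, -4) = (10)/(3) = 10/3

Final answer: 10/3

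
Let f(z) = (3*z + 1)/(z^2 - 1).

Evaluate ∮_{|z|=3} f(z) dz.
By the residue theorem, ∮_C f(z) dz = 2πi · (sum of the residues of f at the poles inside |z| = 3).

The denominator factors as (z + 1)*(z - 1), so the singularities of f are simple poles at z = -1, z = 1.
  |-1|² = 1 < 9 = 3², so this pole is inside the contour.
  |1|² = 1 < 9 = 3², so this pole is inside the contour.

With P(z) = 3*z + 1 and Q(z) = z^2 - 1, each pole is simple, so Res(f, z₀) = P(z₀)/Q'(z₀) with Q'(z) = 2*z.
  Res(f, -1) = P(-1)/Q'(-1) = (-2)/(-2) = 1
  Res(f, 1) = P(1)/Q'(1) = (4)/(2) = 2

Sum of residues inside C: 3
∮_C f(z) dz = 2πi · (3) = 6*I*pi

Final answer: 6*I*pi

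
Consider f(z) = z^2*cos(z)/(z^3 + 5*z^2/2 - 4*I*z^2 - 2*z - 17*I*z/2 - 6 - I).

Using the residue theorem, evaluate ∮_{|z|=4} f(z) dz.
By the residue theorem, ∮_C f(z) dz = 2πi · (sum of the residues of f at the poles inside |z| = 4).

The denominator factors as (z + 2)*(z + 1/2 - 3*I)*(z - I), so the singularities of f are simple poles at z = -2, z = -1/2 + 3*I, z = I.
  |-2|² = 4 < 16 = 4², so this pole is inside the contour.
  |-1/2 + 3*I|² = 37/4 < 16 = 4², so this pole is inside the contour.
  |I|² = 1 < 16 = 4², so this pole is inside the contour.

With P(z) = z^2*cos(z) and Q(z) = z^3 + 5*z^2/2 - 4*I*z^2 - 2*z - 17*I*z/2 - 6 - I, each pole is simple, so Res(f, z₀) = P(z₀)/Q'(z₀) with Q'(z) = 3*z^2 + 5*z - 8*I*z - 2 - 17*I/2.
  Res(f, -2) = P(-2)/Q'(-2) = (4*cos(2))/(15*I/2) = -8*I*cos(2)/15
  Res(f, -1/2 + 3*I) = P(-1/2 + 3*I)/Q'(-1/2 + 3*I) = ((-35/4 - 3*I)*cos(1/2 - 3*I))/(-27/4 + 3*I/2) = (97/85 + 178*I/255)*cos(1/2 - 3*I)
  Res(f, I) = P(I)/Q'(I) = (-cosh(1))/(3 - 7*I/2) = (-12/85 - 14*I/85)*cosh(1)

Sum of residues inside C: (-12/85 - 14*I/85)*cosh(1) - 8*I*cos(2)/15 + (97/85 + 178*I/255)*cos(1/2 - 3*I)
∮_C f(z) dz = 2πi · ((-12/85 - 14*I/85)*cosh(1) - 8*I*cos(2)/15 + (97/85 + 178*I/255)*cos(1/2 - 3*I)) = 16*pi*cos(2)/15 + pi*(28/85 - 24*I/85)*cosh(1) + pi*(-356/255 + 194*I/85)*cos(1/2 - 3*I)

Final answer: 16*pi*cos(2)/15 + pi*(28/85 - 24*I/85)*cosh(1) + pi*(-356/255 + 194*I/85)*cos(1/2 - 3*I)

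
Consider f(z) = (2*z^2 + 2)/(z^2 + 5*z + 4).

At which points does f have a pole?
The singularities of f are the zeros of the denominator. Factoring,
  z^2 + 5*z + 4 = (z + 1)*(z + 4)
so the candidates are z = -1, z = -4.

Check the numerator P(z) = 2*z^2 + 2 at each one:
  P(-1) = 4 ≠ 0, so z = -1 is a (simple) pole.
  P(-4) = 34 ≠ 0, so z = -4 is a (simple) pole.

Poles of f: {-4, -1}

Final answer: {-4, -1}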